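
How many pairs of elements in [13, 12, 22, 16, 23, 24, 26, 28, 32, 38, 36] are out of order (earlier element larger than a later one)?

3

For each element, count later entries that are smaller:
13 → 12 → 1
12 → none → 0
22 → 16 → 1
16 → none → 0
23 → none → 0
24 → none → 0
26 → none → 0
28 → none → 0
32 → none → 0
38 → 36 → 1
36 → none → 0
Sum: 1 + 0 + 1 + 0 + 0 + 0 + 0 + 0 + 0 + 1 + 0 = 3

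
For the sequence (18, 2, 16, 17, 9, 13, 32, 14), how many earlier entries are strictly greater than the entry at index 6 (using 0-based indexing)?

0

The element at index 6 is 32.
Elements before it: 18, 2, 16, 17, 9, 13
None of them are larger than 32.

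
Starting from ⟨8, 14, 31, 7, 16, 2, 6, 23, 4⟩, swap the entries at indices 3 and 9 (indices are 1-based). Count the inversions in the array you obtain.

There are 13 inversions.

Positions 3 and 9 hold 31 and 4; after swapping, the array is [8, 14, 4, 7, 16, 2, 6, 23, 31].
Count, for each position, how many later elements it exceeds:
8: 4
14: 4
4: 1
7: 2
16: 2
2: 0
6: 0
23: 0
31: 0
Sum: 4 + 4 + 1 + 2 + 2 + 0 + 0 + 0 + 0 = 13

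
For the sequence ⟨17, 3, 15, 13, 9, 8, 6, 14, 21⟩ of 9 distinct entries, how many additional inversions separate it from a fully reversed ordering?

18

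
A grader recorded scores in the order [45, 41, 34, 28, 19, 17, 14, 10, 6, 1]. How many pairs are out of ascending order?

45 inversions

Sweep left to right; for each value list the smaller values that follow it:
45: 9
41: 8
34: 7
28: 6
19: 5
17: 4
14: 3
10: 2
6: 1
1: 0
Sum: 9 + 8 + 7 + 6 + 5 + 4 + 3 + 2 + 1 + 0 = 45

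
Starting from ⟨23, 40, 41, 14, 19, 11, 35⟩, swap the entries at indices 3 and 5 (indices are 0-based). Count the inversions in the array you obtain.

12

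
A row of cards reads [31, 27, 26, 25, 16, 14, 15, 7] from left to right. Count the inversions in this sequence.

27

For each element, count later entries that are smaller:
31: 7
27: 6
26: 5
25: 4
16: 3
14: 1
15: 1
7: 0
Sum: 7 + 6 + 5 + 4 + 3 + 1 + 1 + 0 = 27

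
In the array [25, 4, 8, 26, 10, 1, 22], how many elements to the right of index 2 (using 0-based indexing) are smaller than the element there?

1

The element at index 2 is 8.
Elements after it: 26, 10, 1, 22
Those smaller than 8: 1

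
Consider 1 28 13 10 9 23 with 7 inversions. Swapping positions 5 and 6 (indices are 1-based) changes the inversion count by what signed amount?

Positions 5 and 6 hold 9 and 23; after swapping, the array is [1, 28, 13, 10, 23, 9].
Count, for each position, how many later elements it exceeds:
1: 0
28: 4
13: 2
10: 1
23: 1
9: 0
Sum: 0 + 4 + 2 + 1 + 1 + 0 = 8
Change: 8 − 7 = +1

+1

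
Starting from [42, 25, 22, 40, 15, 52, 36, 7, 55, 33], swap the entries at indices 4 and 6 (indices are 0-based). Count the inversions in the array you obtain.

24 inversions

Positions 4 and 6 hold 15 and 36; after swapping, the array is [42, 25, 22, 40, 36, 52, 15, 7, 55, 33].
For each element, count later entries that are smaller:
42 → 25, 22, 40, 36, 15, 7, 33 → 7
25 → 22, 15, 7 → 3
22 → 15, 7 → 2
40 → 36, 15, 7, 33 → 4
36 → 15, 7, 33 → 3
52 → 15, 7, 33 → 3
15 → 7 → 1
7 → none → 0
55 → 33 → 1
33 → none → 0
Sum: 7 + 3 + 2 + 4 + 3 + 3 + 1 + 0 + 1 + 0 = 24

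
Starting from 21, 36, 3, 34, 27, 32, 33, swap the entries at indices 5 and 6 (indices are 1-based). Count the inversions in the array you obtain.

Positions 5 and 6 hold 27 and 32; after swapping, the array is [21, 36, 3, 34, 32, 27, 33].
Element-by-element contributions:
21 → 3 → 1
36 → 3, 34, 32, 27, 33 → 5
3 → none → 0
34 → 32, 27, 33 → 3
32 → 27 → 1
27 → none → 0
33 → none → 0
Sum: 1 + 5 + 0 + 3 + 1 + 0 + 0 = 10

10 inversions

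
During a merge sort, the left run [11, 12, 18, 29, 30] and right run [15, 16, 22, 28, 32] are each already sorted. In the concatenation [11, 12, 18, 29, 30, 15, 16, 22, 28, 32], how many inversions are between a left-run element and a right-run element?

10

For each element r of the right run, count left-run elements greater than r:
r = 15: 18, 29, 30 → 3
r = 16: 18, 29, 30 → 3
r = 22: 29, 30 → 2
r = 28: 29, 30 → 2
r = 32: none → 0
Cross-inversions: 3 + 3 + 2 + 2 + 0 = 10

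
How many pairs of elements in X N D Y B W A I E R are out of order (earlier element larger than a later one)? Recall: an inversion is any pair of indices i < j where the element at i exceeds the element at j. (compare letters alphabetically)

For each element, count later entries that are smaller:
X → N, D, B, W, A, I, E, R → 8
N → D, B, A, I, E → 5
D → B, A → 2
Y → B, W, A, I, E, R → 6
B → A → 1
W → A, I, E, R → 4
A → none → 0
I → E → 1
E → none → 0
R → none → 0
Sum: 8 + 5 + 2 + 6 + 1 + 4 + 0 + 1 + 0 + 0 = 27

27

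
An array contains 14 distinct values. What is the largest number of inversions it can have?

A reversed (strictly descending) arrangement makes every pair an inversion, giving C(14, 2) inversions.
C(14, 2) = 14·13/2 = 91

91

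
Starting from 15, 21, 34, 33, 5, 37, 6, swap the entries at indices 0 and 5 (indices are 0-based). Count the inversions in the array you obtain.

Inversions: 17

Positions 0 and 5 hold 15 and 37; after swapping, the array is [37, 21, 34, 33, 5, 15, 6].
Element-by-element contributions:
37 → 21, 34, 33, 5, 15, 6 → 6
21 → 5, 15, 6 → 3
34 → 33, 5, 15, 6 → 4
33 → 5, 15, 6 → 3
5 → none → 0
15 → 6 → 1
6 → none → 0
Sum: 6 + 3 + 4 + 3 + 0 + 1 + 0 = 17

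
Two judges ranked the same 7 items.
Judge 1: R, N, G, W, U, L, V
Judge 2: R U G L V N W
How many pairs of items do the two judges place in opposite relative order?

8

Assign each item its position (1..7) in the first ordering, then rewrite the second ordering as that position sequence:
positions: R→1, N→2, G→3, W→4, U→5, L→6, V→7
second ordering as positions: [1, 5, 3, 6, 7, 2, 4]
Discordant pairs = inversions in this position sequence.
1: 0
5: 3, 2, 4 → 3
3: 2 → 1
6: 2, 4 → 2
7: 2, 4 → 2
2: 0
4: 0
Total: 0 + 3 + 1 + 2 + 2 + 0 + 0 = 8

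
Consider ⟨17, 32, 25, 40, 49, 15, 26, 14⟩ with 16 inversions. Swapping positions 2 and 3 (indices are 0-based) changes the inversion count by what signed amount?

+1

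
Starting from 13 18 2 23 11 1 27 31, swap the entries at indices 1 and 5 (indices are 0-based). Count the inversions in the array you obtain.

There are 5 inversions.

Positions 1 and 5 hold 18 and 1; after swapping, the array is [13, 1, 2, 23, 11, 18, 27, 31].
Sweep left to right; for each value list the smaller values that follow it:
13 → 1, 2, 11 → 3
1 → none → 0
2 → none → 0
23 → 11, 18 → 2
11 → none → 0
18 → none → 0
27 → none → 0
31 → none → 0
Sum: 3 + 0 + 0 + 2 + 0 + 0 + 0 + 0 = 5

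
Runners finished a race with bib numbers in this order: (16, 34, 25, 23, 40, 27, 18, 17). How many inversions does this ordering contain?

Inversions: 16

Element-by-element contributions:
16 → none → 0
34 → 25, 23, 27, 18, 17 → 5
25 → 23, 18, 17 → 3
23 → 18, 17 → 2
40 → 27, 18, 17 → 3
27 → 18, 17 → 2
18 → 17 → 1
17 → none → 0
Sum: 0 + 5 + 3 + 2 + 3 + 2 + 1 + 0 = 16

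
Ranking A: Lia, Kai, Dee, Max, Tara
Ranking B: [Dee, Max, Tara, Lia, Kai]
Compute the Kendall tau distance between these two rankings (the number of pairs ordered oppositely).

Assign each item its position (1..5) in the first ordering, then rewrite the second ordering as that position sequence:
positions: Lia→1, Kai→2, Dee→3, Max→4, Tara→5
second ordering as positions: [3, 4, 5, 1, 2]
Discordant pairs = inversions in this position sequence.
3: 1, 2 → 2
4: 1, 2 → 2
5: 1, 2 → 2
1: 0
2: 0
Total: 2 + 2 + 2 + 0 + 0 = 6

6 discordant pairs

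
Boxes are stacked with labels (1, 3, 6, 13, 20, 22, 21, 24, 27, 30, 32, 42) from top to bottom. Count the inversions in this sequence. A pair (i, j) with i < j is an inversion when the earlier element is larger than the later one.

There is 1 inversion.

Count, for each position, how many later elements it exceeds:
1 → none → 0
3 → none → 0
6 → none → 0
13 → none → 0
20 → none → 0
22 → 21 → 1
21 → none → 0
24 → none → 0
27 → none → 0
30 → none → 0
32 → none → 0
42 → none → 0
Sum: 0 + 0 + 0 + 0 + 0 + 1 + 0 + 0 + 0 + 0 + 0 + 0 = 1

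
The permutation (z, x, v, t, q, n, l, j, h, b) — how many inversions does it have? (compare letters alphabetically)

45 inversions

For each element, count later entries that are smaller:
z → x, v, t, q, n, l, j, h, b → 9
x → v, t, q, n, l, j, h, b → 8
v → t, q, n, l, j, h, b → 7
t → q, n, l, j, h, b → 6
q → n, l, j, h, b → 5
n → l, j, h, b → 4
l → j, h, b → 3
j → h, b → 2
h → b → 1
b → none → 0
Sum: 9 + 8 + 7 + 6 + 5 + 4 + 3 + 2 + 1 + 0 = 45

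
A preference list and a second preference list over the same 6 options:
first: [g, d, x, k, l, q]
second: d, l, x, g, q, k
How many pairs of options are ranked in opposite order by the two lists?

Assign each item its position (1..6) in the first ordering, then rewrite the second ordering as that position sequence:
positions: g→1, d→2, x→3, k→4, l→5, q→6
second ordering as positions: [2, 5, 3, 1, 6, 4]
Discordant pairs = inversions in this position sequence.
2: 1 → 1
5: 3, 1, 4 → 3
3: 1 → 1
1: 0
6: 4 → 1
4: 0
Total: 1 + 3 + 1 + 0 + 1 + 0 = 6

6 pairs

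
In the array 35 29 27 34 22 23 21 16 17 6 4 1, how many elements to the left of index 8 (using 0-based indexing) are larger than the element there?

7

The element at index 8 is 17.
Elements before it: 35, 29, 27, 34, 22, 23, 21, 16
Those larger than 17: 35, 29, 27, 34, 22, 23, 21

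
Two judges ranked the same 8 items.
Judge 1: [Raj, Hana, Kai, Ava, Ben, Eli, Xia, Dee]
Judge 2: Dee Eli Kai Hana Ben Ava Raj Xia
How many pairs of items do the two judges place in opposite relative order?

Assign each item its position (1..8) in the first ordering, then rewrite the second ordering as that position sequence:
positions: Raj→1, Hana→2, Kai→3, Ava→4, Ben→5, Eli→6, Xia→7, Dee→8
second ordering as positions: [8, 6, 3, 2, 5, 4, 1, 7]
Discordant pairs = inversions in this position sequence.
8: 6, 3, 2, 5, 4, 1, 7 → 7
6: 3, 2, 5, 4, 1 → 5
3: 2, 1 → 2
2: 1 → 1
5: 4, 1 → 2
4: 1 → 1
1: 0
7: 0
Total: 7 + 5 + 2 + 1 + 2 + 1 + 0 + 0 = 18

18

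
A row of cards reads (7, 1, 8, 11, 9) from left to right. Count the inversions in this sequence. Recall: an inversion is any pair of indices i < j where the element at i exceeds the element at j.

Inversion pairs (indices are 1-based):
(1,2): 7 > 1
(4,5): 11 > 9
That's 2 pairs.

2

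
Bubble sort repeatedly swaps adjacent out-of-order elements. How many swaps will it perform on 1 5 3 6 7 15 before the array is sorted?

There is 1 swap.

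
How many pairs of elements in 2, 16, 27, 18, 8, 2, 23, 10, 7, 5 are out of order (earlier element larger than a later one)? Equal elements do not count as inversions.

26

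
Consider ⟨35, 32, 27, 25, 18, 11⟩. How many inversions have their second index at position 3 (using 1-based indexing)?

2

The element at index 3 is 27.
Elements before it: 35, 32
Those larger than 27: 35, 32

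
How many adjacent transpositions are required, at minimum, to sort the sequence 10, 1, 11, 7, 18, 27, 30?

The minimum number of adjacent swaps to sort an array equals its inversion count, since every such swap removes exactly one inversion.
Count inversions — for each element, later elements that are smaller:
10: 1, 7 → 2
1: none → 0
11: 7 → 1
7: none → 0
18: none → 0
27: none → 0
30: none → 0
Total inversions: 2 + 0 + 1 + 0 + 0 + 0 + 0 = 3

Adjacent swaps: 3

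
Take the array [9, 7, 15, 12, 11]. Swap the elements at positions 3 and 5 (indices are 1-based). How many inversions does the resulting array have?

Positions 3 and 5 hold 15 and 11; after swapping, the array is [9, 7, 11, 12, 15].
Element-by-element contributions:
9 → 7 → 1
7 → none → 0
11 → none → 0
12 → none → 0
15 → none → 0
Sum: 1 + 0 + 0 + 0 + 0 = 1

1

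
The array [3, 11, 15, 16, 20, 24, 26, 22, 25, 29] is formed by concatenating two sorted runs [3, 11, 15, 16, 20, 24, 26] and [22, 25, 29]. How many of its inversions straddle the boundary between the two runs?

There are 3 split inversions.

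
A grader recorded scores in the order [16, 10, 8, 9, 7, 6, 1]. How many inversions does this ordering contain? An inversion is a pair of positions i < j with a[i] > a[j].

20

Element-by-element contributions:
16 → 10, 8, 9, 7, 6, 1 → 6
10 → 8, 9, 7, 6, 1 → 5
8 → 7, 6, 1 → 3
9 → 7, 6, 1 → 3
7 → 6, 1 → 2
6 → 1 → 1
1 → none → 0
Sum: 6 + 5 + 3 + 3 + 2 + 1 + 0 = 20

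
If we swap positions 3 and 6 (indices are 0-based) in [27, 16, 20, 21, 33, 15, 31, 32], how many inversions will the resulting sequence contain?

Positions 3 and 6 hold 21 and 31; after swapping, the array is [27, 16, 20, 31, 33, 15, 21, 32].
Count, for each position, how many later elements it exceeds:
27 → 16, 20, 15, 21 → 4
16 → 15 → 1
20 → 15 → 1
31 → 15, 21 → 2
33 → 15, 21, 32 → 3
15 → none → 0
21 → none → 0
32 → none → 0
Sum: 4 + 1 + 1 + 2 + 3 + 0 + 0 + 0 = 11

There are 11 inversions.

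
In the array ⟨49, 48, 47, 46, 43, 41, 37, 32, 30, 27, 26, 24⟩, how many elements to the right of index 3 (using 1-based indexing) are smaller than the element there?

The element at index 3 is 47.
Elements after it: 46, 43, 41, 37, 32, 30, 27, 26, 24
Those smaller than 47: 46, 43, 41, 37, 32, 30, 27, 26, 24

9 such elements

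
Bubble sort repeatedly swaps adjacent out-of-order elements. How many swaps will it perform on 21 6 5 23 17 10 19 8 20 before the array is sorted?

17 adjacent swaps

Minimum adjacent swaps = number of inversions (each swap of adjacent out-of-order elements removes one inversion and no swap can remove more).
Count inversions — for each element, later elements that are smaller:
21: 6, 5, 17, 10, 19, 8, 20 → 7
6: 5 → 1
5: none → 0
23: 17, 10, 19, 8, 20 → 5
17: 10, 8 → 2
10: 8 → 1
19: 8 → 1
8: none → 0
20: none → 0
Total inversions: 7 + 1 + 0 + 5 + 2 + 1 + 1 + 0 + 0 = 17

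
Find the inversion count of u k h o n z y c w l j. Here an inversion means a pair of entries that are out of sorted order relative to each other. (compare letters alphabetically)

Sweep left to right; for each value list the smaller values that follow it:
u: 7
k: 3
h: 1
o: 4
n: 3
z: 5
y: 4
c: 0
w: 2
l: 1
j: 0
Sum: 7 + 3 + 1 + 4 + 3 + 5 + 4 + 0 + 2 + 1 + 0 = 30

30 inversions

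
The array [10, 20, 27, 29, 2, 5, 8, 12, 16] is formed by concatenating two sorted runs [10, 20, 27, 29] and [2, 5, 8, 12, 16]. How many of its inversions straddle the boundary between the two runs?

Take each right-half value and tally the left-half values above it:
r = 2: 10, 20, 27, 29 → 4
r = 5: 10, 20, 27, 29 → 4
r = 8: 10, 20, 27, 29 → 4
r = 12: 20, 27, 29 → 3
r = 16: 20, 27, 29 → 3
Cross-inversions: 4 + 4 + 4 + 3 + 3 = 18

Split inversions: 18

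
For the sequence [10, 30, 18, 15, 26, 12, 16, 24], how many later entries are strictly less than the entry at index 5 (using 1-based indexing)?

The element at index 5 is 26.
Elements after it: 12, 16, 24
Those smaller than 26: 12, 16, 24

3 such elements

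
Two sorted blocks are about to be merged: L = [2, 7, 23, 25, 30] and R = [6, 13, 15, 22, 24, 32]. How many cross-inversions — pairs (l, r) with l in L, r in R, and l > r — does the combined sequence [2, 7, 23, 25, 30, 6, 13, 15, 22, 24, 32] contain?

15 cross-inversions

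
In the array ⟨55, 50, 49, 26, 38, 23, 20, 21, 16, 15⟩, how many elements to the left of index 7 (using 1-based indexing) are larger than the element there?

The element at index 7 is 20.
Elements before it: 55, 50, 49, 26, 38, 23
Those larger than 20: 55, 50, 49, 26, 38, 23

6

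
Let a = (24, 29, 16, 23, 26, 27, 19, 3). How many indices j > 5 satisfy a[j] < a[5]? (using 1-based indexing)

The element at index 5 is 26.
Elements after it: 27, 19, 3
Those smaller than 26: 19, 3

2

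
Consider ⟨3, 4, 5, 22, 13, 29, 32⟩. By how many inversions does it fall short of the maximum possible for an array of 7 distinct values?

20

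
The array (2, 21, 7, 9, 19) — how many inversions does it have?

3

Inversion pairs (indices are 1-based):
(2,3): 21 > 7
(2,4): 21 > 9
(2,5): 21 > 19
That's 3 pairs.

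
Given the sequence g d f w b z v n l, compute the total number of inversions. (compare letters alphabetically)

15

Element-by-element contributions:
g: 3
d: 1
f: 1
w: 4
b: 0
z: 3
v: 2
n: 1
l: 0
Sum: 3 + 1 + 1 + 4 + 0 + 3 + 2 + 1 + 0 = 15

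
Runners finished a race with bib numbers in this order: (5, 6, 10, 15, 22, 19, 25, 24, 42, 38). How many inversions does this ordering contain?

There are 3 inversions.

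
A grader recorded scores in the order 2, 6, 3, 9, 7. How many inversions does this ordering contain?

Count, for each position, how many later elements it exceeds:
2: 0
6: 1
3: 0
9: 1
7: 0
Sum: 0 + 1 + 0 + 1 + 0 = 2

Inversions: 2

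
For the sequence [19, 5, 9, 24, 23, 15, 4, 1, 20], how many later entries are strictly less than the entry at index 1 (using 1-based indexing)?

5

The element at index 1 is 19.
Elements after it: 5, 9, 24, 23, 15, 4, 1, 20
Those smaller than 19: 5, 9, 15, 4, 1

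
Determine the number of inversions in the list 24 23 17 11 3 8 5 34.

19

Count, for each position, how many later elements it exceeds:
24 → 23, 17, 11, 3, 8, 5 → 6
23 → 17, 11, 3, 8, 5 → 5
17 → 11, 3, 8, 5 → 4
11 → 3, 8, 5 → 3
3 → none → 0
8 → 5 → 1
5 → none → 0
34 → none → 0
Sum: 6 + 5 + 4 + 3 + 0 + 1 + 0 + 0 = 19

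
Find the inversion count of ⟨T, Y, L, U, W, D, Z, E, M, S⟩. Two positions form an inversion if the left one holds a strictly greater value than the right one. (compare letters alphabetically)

25 out-of-order pairs

Element-by-element contributions:
T → L, D, E, M, S → 5
Y → L, U, W, D, E, M, S → 7
L → D, E → 2
U → D, E, M, S → 4
W → D, E, M, S → 4
D → none → 0
Z → E, M, S → 3
E → none → 0
M → none → 0
S → none → 0
Sum: 5 + 7 + 2 + 4 + 4 + 0 + 3 + 0 + 0 + 0 = 25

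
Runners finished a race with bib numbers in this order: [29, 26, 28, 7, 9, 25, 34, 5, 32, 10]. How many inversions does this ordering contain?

25

For each element, count later entries that are smaller:
29 → 26, 28, 7, 9, 25, 5, 10 → 7
26 → 7, 9, 25, 5, 10 → 5
28 → 7, 9, 25, 5, 10 → 5
7 → 5 → 1
9 → 5 → 1
25 → 5, 10 → 2
34 → 5, 32, 10 → 3
5 → none → 0
32 → 10 → 1
10 → none → 0
Sum: 7 + 5 + 5 + 1 + 1 + 2 + 3 + 0 + 1 + 0 = 25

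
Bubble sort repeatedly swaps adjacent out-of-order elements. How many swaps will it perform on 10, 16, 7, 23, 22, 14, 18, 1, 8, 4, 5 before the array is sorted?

There are 37 swaps.

Minimum adjacent swaps = number of inversions (each swap of adjacent out-of-order elements removes one inversion and no swap can remove more).
Count inversions — for each element, later elements that are smaller:
10: 7, 1, 8, 4, 5 → 5
16: 7, 14, 1, 8, 4, 5 → 6
7: 1, 4, 5 → 3
23: 22, 14, 18, 1, 8, 4, 5 → 7
22: 14, 18, 1, 8, 4, 5 → 6
14: 1, 8, 4, 5 → 4
18: 1, 8, 4, 5 → 4
1: none → 0
8: 4, 5 → 2
4: none → 0
5: none → 0
Total inversions: 5 + 6 + 3 + 7 + 6 + 4 + 4 + 0 + 2 + 0 + 0 = 37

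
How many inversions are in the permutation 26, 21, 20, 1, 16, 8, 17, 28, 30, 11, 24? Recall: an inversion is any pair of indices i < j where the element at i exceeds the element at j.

Element-by-element contributions:
26: 8
21: 6
20: 5
1: 0
16: 2
8: 0
17: 1
28: 2
30: 2
11: 0
24: 0
Sum: 8 + 6 + 5 + 0 + 2 + 0 + 1 + 2 + 2 + 0 + 0 = 26

26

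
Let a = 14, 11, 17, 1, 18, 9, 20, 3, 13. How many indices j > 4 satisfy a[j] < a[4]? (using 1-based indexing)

The element at index 4 is 1.
Elements after it: 18, 9, 20, 3, 13
None of them are smaller than 1.

0 such elements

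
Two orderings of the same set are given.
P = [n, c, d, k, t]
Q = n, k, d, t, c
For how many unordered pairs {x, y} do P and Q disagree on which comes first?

4

Assign each item its position (1..5) in the first ordering, then rewrite the second ordering as that position sequence:
positions: n→1, c→2, d→3, k→4, t→5
second ordering as positions: [1, 4, 3, 5, 2]
Discordant pairs = inversions in this position sequence.
1: 0
4: 3, 2 → 2
3: 2 → 1
5: 2 → 1
2: 0
Total: 0 + 2 + 1 + 1 + 0 = 4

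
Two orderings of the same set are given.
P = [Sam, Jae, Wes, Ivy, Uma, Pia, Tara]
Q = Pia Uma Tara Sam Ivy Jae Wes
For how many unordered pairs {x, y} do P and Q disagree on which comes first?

15

Assign each item its position (1..7) in the first ordering, then rewrite the second ordering as that position sequence:
positions: Sam→1, Jae→2, Wes→3, Ivy→4, Uma→5, Pia→6, Tara→7
second ordering as positions: [6, 5, 7, 1, 4, 2, 3]
Discordant pairs = inversions in this position sequence.
6: 5, 1, 4, 2, 3 → 5
5: 1, 4, 2, 3 → 4
7: 1, 4, 2, 3 → 4
1: 0
4: 2, 3 → 2
2: 0
3: 0
Total: 5 + 4 + 4 + 0 + 2 + 0 + 0 = 15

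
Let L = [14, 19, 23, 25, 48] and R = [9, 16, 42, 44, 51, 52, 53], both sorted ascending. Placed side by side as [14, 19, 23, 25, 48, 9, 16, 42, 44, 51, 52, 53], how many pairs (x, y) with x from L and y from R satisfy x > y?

Take each right-half value and tally the left-half values above it:
r = 9: 14, 19, 23, 25, 48 → 5
r = 16: 19, 23, 25, 48 → 4
r = 42: 48 → 1
r = 44: 48 → 1
r = 51: none → 0
r = 52: none → 0
r = 53: none → 0
Cross-inversions: 5 + 4 + 1 + 1 + 0 + 0 + 0 = 11

11 cross-inversions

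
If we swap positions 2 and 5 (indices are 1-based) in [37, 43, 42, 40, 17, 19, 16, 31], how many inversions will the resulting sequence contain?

Positions 2 and 5 hold 43 and 17; after swapping, the array is [37, 17, 42, 40, 43, 19, 16, 31].
Sweep left to right; for each value list the smaller values that follow it:
37 → 17, 19, 16, 31 → 4
17 → 16 → 1
42 → 40, 19, 16, 31 → 4
40 → 19, 16, 31 → 3
43 → 19, 16, 31 → 3
19 → 16 → 1
16 → none → 0
31 → none → 0
Sum: 4 + 1 + 4 + 3 + 3 + 1 + 0 + 0 = 16

16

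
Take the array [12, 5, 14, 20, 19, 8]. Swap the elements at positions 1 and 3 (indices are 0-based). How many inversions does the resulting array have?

9 inversions

Positions 1 and 3 hold 5 and 20; after swapping, the array is [12, 20, 14, 5, 19, 8].
Element-by-element contributions:
12: 2
20: 4
14: 2
5: 0
19: 1
8: 0
Sum: 2 + 4 + 2 + 0 + 1 + 0 = 9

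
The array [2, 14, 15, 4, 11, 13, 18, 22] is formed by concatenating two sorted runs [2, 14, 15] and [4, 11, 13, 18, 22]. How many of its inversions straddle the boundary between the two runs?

Take each right-half value and tally the left-half values above it:
r = 4: 14, 15 → 2
r = 11: 14, 15 → 2
r = 13: 14, 15 → 2
r = 18: none → 0
r = 22: none → 0
Cross-inversions: 2 + 2 + 2 + 0 + 0 = 6

6 split inversions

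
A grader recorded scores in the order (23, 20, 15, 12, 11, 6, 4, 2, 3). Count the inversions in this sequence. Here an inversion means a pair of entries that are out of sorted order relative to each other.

35 out-of-order pairs

Sweep left to right; for each value list the smaller values that follow it:
23 → 20, 15, 12, 11, 6, 4, 2, 3 → 8
20 → 15, 12, 11, 6, 4, 2, 3 → 7
15 → 12, 11, 6, 4, 2, 3 → 6
12 → 11, 6, 4, 2, 3 → 5
11 → 6, 4, 2, 3 → 4
6 → 4, 2, 3 → 3
4 → 2, 3 → 2
2 → none → 0
3 → none → 0
Sum: 8 + 7 + 6 + 5 + 4 + 3 + 2 + 0 + 0 = 35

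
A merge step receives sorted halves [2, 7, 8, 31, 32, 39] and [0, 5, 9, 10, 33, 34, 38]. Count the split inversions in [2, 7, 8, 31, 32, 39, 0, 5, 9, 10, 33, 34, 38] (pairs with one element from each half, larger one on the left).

20 split inversions

For each element r of the right run, count left-run elements greater than r:
r = 0: 2, 7, 8, 31, 32, 39 → 6
r = 5: 7, 8, 31, 32, 39 → 5
r = 9: 31, 32, 39 → 3
r = 10: 31, 32, 39 → 3
r = 33: 39 → 1
r = 34: 39 → 1
r = 38: 39 → 1
Cross-inversions: 6 + 5 + 3 + 3 + 1 + 1 + 1 = 20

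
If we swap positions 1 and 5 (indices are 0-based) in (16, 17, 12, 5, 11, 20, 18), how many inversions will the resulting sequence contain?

Positions 1 and 5 hold 17 and 20; after swapping, the array is [16, 20, 12, 5, 11, 17, 18].
Count, for each position, how many later elements it exceeds:
16 → 12, 5, 11 → 3
20 → 12, 5, 11, 17, 18 → 5
12 → 5, 11 → 2
5 → none → 0
11 → none → 0
17 → none → 0
18 → none → 0
Sum: 3 + 5 + 2 + 0 + 0 + 0 + 0 = 10

There are 10 inversions.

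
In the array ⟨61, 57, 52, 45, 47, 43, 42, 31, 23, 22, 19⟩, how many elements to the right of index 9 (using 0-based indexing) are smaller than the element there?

1

The element at index 9 is 22.
Elements after it: 19
Those smaller than 22: 19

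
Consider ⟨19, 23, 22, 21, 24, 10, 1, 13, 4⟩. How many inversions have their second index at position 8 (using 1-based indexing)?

5

The element at index 8 is 13.
Elements before it: 19, 23, 22, 21, 24, 10, 1
Those larger than 13: 19, 23, 22, 21, 24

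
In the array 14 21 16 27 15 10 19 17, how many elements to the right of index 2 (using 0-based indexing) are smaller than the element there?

2 such elements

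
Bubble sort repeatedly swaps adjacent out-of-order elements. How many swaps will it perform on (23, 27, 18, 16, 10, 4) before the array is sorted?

Minimum adjacent swaps = number of inversions (each swap of adjacent out-of-order elements removes one inversion and no swap can remove more).
Count inversions — for each element, later elements that are smaller:
23: 18, 16, 10, 4 → 4
27: 18, 16, 10, 4 → 4
18: 16, 10, 4 → 3
16: 10, 4 → 2
10: 4 → 1
4: none → 0
Total inversions: 4 + 4 + 3 + 2 + 1 + 0 = 14

There are 14 swaps.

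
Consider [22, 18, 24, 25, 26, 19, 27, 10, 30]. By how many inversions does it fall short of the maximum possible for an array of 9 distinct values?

Maximum inversions for 9 distinct elements is C(9, 2) = 9·8/2 = 36.
Current inversions — for each element, count later smaller elements:
22: 3
18: 1
24: 2
25: 2
26: 2
19: 1
27: 1
10: 0
30: 0
Current total: 3 + 1 + 2 + 2 + 2 + 1 + 1 + 0 + 0 = 12
Shortfall: 36 − 12 = 24

24 inversions short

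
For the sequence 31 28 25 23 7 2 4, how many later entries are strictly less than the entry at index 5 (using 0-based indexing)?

0

The element at index 5 is 2.
Elements after it: 4
None of them are smaller than 2.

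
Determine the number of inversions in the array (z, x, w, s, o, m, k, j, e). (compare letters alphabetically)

Sweep left to right; for each value list the smaller values that follow it:
z: 8
x: 7
w: 6
s: 5
o: 4
m: 3
k: 2
j: 1
e: 0
Sum: 8 + 7 + 6 + 5 + 4 + 3 + 2 + 1 + 0 = 36

36 out-of-order pairs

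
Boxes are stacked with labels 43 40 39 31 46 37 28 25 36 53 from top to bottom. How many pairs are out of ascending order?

28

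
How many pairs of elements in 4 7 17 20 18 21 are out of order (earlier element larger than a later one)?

1 inversion

Sweep left to right; for each value list the smaller values that follow it:
4: 0
7: 0
17: 0
20: 1
18: 0
21: 0
Sum: 0 + 0 + 0 + 1 + 0 + 0 = 1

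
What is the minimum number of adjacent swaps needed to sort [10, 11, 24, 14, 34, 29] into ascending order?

2

Minimum adjacent swaps = number of inversions (each swap of adjacent out-of-order elements removes one inversion and no swap can remove more).
Count inversions — for each element, later elements that are smaller:
10: none → 0
11: none → 0
24: 14 → 1
14: none → 0
34: 29 → 1
29: none → 0
Total inversions: 0 + 0 + 1 + 0 + 1 + 0 = 2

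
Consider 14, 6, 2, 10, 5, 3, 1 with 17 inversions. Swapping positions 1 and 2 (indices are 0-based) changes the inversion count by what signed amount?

-1

Positions 1 and 2 hold 6 and 2; after swapping, the array is [14, 2, 6, 10, 5, 3, 1].
Element-by-element contributions:
14: 6
2: 1
6: 3
10: 3
5: 2
3: 1
1: 0
Sum: 6 + 1 + 3 + 3 + 2 + 1 + 0 = 16
Change: 16 − 17 = -1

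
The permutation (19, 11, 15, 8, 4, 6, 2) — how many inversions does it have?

There are 19 inversions.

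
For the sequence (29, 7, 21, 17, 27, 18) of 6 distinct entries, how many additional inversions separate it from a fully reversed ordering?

Maximum inversions for 6 distinct elements is C(6, 2) = 6·5/2 = 15.
Current inversions — for each element, count later smaller elements:
29: 5
7: 0
21: 2
17: 0
27: 1
18: 0
Current total: 5 + 0 + 2 + 0 + 1 + 0 = 8
Shortfall: 15 − 8 = 7

7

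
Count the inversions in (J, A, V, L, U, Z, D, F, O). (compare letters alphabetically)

16 out-of-order pairs

Count, for each position, how many later elements it exceeds:
J → A, D, F → 3
A → none → 0
V → L, U, D, F, O → 5
L → D, F → 2
U → D, F, O → 3
Z → D, F, O → 3
D → none → 0
F → none → 0
O → none → 0
Sum: 3 + 0 + 5 + 2 + 3 + 3 + 0 + 0 + 0 = 16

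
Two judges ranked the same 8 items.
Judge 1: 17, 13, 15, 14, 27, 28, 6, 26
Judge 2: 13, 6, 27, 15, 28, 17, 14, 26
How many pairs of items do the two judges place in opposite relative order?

Assign each item its position (1..8) in the first ordering, then rewrite the second ordering as that position sequence:
positions: 17→1, 13→2, 15→3, 14→4, 27→5, 28→6, 6→7, 26→8
second ordering as positions: [2, 7, 5, 3, 6, 1, 4, 8]
Discordant pairs = inversions in this position sequence.
2: 1 → 1
7: 5, 3, 6, 1, 4 → 5
5: 3, 1, 4 → 3
3: 1 → 1
6: 1, 4 → 2
1: 0
4: 0
8: 0
Total: 1 + 5 + 3 + 1 + 2 + 0 + 0 + 0 = 12

12 discordant pairs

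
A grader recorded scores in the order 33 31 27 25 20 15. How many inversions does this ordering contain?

15 out-of-order pairs

Element-by-element contributions:
33: 5
31: 4
27: 3
25: 2
20: 1
15: 0
Sum: 5 + 4 + 3 + 2 + 1 + 0 = 15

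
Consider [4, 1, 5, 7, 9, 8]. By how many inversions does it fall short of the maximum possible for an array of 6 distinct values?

Maximum inversions for 6 distinct elements is C(6, 2) = 6·5/2 = 15.
Current inversions — for each element, count later smaller elements:
4: 1
1: 0
5: 0
7: 0
9: 1
8: 0
Current total: 1 + 0 + 0 + 0 + 1 + 0 = 2
Shortfall: 15 − 2 = 13

13 inversions short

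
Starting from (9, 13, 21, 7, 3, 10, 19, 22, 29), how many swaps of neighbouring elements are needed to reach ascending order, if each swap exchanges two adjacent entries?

10

Each adjacent swap fixes exactly one inversion, so the minimum swap count equals the number of inversions.
Count inversions — for each element, later elements that are smaller:
9: 7, 3 → 2
13: 7, 3, 10 → 3
21: 7, 3, 10, 19 → 4
7: 3 → 1
3: none → 0
10: none → 0
19: none → 0
22: none → 0
29: none → 0
Total inversions: 2 + 3 + 4 + 1 + 0 + 0 + 0 + 0 + 0 = 10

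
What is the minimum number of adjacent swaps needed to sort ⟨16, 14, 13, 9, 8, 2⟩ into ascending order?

The minimum number of adjacent swaps to sort an array equals its inversion count, since every such swap removes exactly one inversion.
Count inversions — for each element, later elements that are smaller:
16: 14, 13, 9, 8, 2 → 5
14: 13, 9, 8, 2 → 4
13: 9, 8, 2 → 3
9: 8, 2 → 2
8: 2 → 1
2: none → 0
Total inversions: 5 + 4 + 3 + 2 + 1 + 0 = 15

15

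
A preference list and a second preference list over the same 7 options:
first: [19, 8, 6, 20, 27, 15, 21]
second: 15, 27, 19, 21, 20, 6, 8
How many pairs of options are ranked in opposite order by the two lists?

15 pairs

Assign each item its position (1..7) in the first ordering, then rewrite the second ordering as that position sequence:
positions: 19→1, 8→2, 6→3, 20→4, 27→5, 15→6, 21→7
second ordering as positions: [6, 5, 1, 7, 4, 3, 2]
Discordant pairs = inversions in this position sequence.
6: 5, 1, 4, 3, 2 → 5
5: 1, 4, 3, 2 → 4
1: 0
7: 4, 3, 2 → 3
4: 3, 2 → 2
3: 2 → 1
2: 0
Total: 5 + 4 + 0 + 3 + 2 + 1 + 0 = 15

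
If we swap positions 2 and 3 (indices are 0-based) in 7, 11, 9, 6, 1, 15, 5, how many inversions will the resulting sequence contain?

12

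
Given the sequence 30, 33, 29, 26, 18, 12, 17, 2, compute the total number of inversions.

There are 26 out-of-order pairs.

Count, for each position, how many later elements it exceeds:
30: 6
33: 6
29: 5
26: 4
18: 3
12: 1
17: 1
2: 0
Sum: 6 + 6 + 5 + 4 + 3 + 1 + 1 + 0 = 26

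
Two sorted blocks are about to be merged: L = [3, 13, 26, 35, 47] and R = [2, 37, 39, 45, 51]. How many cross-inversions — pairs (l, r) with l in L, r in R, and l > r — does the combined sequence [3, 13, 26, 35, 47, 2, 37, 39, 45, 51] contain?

For each element r of the right run, count left-run elements greater than r:
r = 2: 3, 13, 26, 35, 47 → 5
r = 37: 47 → 1
r = 39: 47 → 1
r = 45: 47 → 1
r = 51: none → 0
Cross-inversions: 5 + 1 + 1 + 1 + 0 = 8

8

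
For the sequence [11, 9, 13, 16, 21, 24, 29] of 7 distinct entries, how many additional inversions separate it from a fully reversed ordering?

20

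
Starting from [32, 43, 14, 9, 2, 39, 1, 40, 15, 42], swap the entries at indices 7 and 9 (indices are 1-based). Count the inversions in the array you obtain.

Positions 7 and 9 hold 1 and 15; after swapping, the array is [32, 43, 14, 9, 2, 39, 15, 40, 1, 42].
Count, for each position, how many later elements it exceeds:
32 → 14, 9, 2, 15, 1 → 5
43 → 14, 9, 2, 39, 15, 40, 1, 42 → 8
14 → 9, 2, 1 → 3
9 → 2, 1 → 2
2 → 1 → 1
39 → 15, 1 → 2
15 → 1 → 1
40 → 1 → 1
1 → none → 0
42 → none → 0
Sum: 5 + 8 + 3 + 2 + 1 + 2 + 1 + 1 + 0 + 0 = 23

Inversions: 23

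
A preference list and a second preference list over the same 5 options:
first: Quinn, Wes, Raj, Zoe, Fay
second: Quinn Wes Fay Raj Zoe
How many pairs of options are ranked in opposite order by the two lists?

Assign each item its position (1..5) in the first ordering, then rewrite the second ordering as that position sequence:
positions: Quinn→1, Wes→2, Raj→3, Zoe→4, Fay→5
second ordering as positions: [1, 2, 5, 3, 4]
Discordant pairs = inversions in this position sequence.
1: 0
2: 0
5: 3, 4 → 2
3: 0
4: 0
Total: 0 + 0 + 2 + 0 + 0 = 2

2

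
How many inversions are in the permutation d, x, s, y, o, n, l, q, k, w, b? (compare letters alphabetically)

35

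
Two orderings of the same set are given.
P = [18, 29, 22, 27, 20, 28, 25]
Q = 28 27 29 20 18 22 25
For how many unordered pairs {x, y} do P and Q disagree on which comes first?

Assign each item its position (1..7) in the first ordering, then rewrite the second ordering as that position sequence:
positions: 18→1, 29→2, 22→3, 27→4, 20→5, 28→6, 25→7
second ordering as positions: [6, 4, 2, 5, 1, 3, 7]
Discordant pairs = inversions in this position sequence.
6: 4, 2, 5, 1, 3 → 5
4: 2, 1, 3 → 3
2: 1 → 1
5: 1, 3 → 2
1: 0
3: 0
7: 0
Total: 5 + 3 + 1 + 2 + 0 + 0 + 0 = 11

11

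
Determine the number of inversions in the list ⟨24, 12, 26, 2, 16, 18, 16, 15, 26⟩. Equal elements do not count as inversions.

16 out-of-order pairs

Sweep left to right; for each value list the smaller values that follow it:
24: 6
12: 1
26: 5
2: 0
16: 1
18: 2
16: 1
15: 0
26: 0
Sum: 6 + 1 + 5 + 0 + 1 + 2 + 1 + 0 + 0 = 16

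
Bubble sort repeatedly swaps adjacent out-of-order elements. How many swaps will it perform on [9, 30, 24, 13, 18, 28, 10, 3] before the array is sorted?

18

The minimum number of adjacent swaps to sort an array equals its inversion count, since every such swap removes exactly one inversion.
Count inversions — for each element, later elements that are smaller:
9: 3 → 1
30: 24, 13, 18, 28, 10, 3 → 6
24: 13, 18, 10, 3 → 4
13: 10, 3 → 2
18: 10, 3 → 2
28: 10, 3 → 2
10: 3 → 1
3: none → 0
Total inversions: 1 + 6 + 4 + 2 + 2 + 2 + 1 + 0 = 18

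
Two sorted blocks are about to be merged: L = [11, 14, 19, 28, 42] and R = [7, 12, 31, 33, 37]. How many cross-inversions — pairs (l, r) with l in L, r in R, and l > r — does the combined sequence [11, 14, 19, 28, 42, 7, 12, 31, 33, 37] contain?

12

Count, for every r in R, how many entries of L exceed r:
r = 7: 11, 14, 19, 28, 42 → 5
r = 12: 14, 19, 28, 42 → 4
r = 31: 42 → 1
r = 33: 42 → 1
r = 37: 42 → 1
Cross-inversions: 5 + 4 + 1 + 1 + 1 = 12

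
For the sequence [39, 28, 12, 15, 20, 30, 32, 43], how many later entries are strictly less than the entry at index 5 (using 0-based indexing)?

0

The element at index 5 is 30.
Elements after it: 32, 43
None of them are smaller than 30.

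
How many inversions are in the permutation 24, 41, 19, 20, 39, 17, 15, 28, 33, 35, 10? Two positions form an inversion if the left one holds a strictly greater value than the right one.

There are 32 inversions.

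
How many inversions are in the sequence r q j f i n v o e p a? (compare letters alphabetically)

For each element, count later entries that are smaller:
r: 9
q: 8
j: 4
f: 2
i: 2
n: 2
v: 4
o: 2
e: 1
p: 1
a: 0
Sum: 9 + 8 + 4 + 2 + 2 + 2 + 4 + 2 + 1 + 1 + 0 = 35

35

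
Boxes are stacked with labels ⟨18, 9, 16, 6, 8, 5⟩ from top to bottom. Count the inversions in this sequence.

For each element, count later entries that are smaller:
18 → 9, 16, 6, 8, 5 → 5
9 → 6, 8, 5 → 3
16 → 6, 8, 5 → 3
6 → 5 → 1
8 → 5 → 1
5 → none → 0
Sum: 5 + 3 + 3 + 1 + 1 + 0 = 13

13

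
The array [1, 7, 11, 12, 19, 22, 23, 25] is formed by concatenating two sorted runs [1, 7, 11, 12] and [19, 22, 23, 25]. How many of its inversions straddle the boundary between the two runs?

Take each right-half value and tally the left-half values above it:
r = 19: none → 0
r = 22: none → 0
r = 23: none → 0
r = 25: none → 0
Cross-inversions: 0 + 0 + 0 + 0 = 0

There are 0 cross-inversions.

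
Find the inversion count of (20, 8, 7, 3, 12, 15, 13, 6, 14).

18 inversions

Element-by-element contributions:
20 → 8, 7, 3, 12, 15, 13, 6, 14 → 8
8 → 7, 3, 6 → 3
7 → 3, 6 → 2
3 → none → 0
12 → 6 → 1
15 → 13, 6, 14 → 3
13 → 6 → 1
6 → none → 0
14 → none → 0
Sum: 8 + 3 + 2 + 0 + 1 + 3 + 1 + 0 + 0 = 18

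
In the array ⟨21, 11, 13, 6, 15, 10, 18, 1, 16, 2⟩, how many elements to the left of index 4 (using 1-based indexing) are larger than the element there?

The element at index 4 is 6.
Elements before it: 21, 11, 13
Those larger than 6: 21, 11, 13

3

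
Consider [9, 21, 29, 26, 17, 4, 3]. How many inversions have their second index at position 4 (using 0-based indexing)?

The element at index 4 is 17.
Elements before it: 9, 21, 29, 26
Those larger than 17: 21, 29, 26

3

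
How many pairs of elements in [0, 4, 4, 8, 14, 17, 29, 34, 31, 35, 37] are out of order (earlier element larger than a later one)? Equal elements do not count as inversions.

Sweep left to right; for each value list the smaller values that follow it:
0: 0
4: 0
4: 0
8: 0
14: 0
17: 0
29: 0
34: 1
31: 0
35: 0
37: 0
Sum: 0 + 0 + 0 + 0 + 0 + 0 + 0 + 1 + 0 + 0 + 0 = 1

There is 1 inversion.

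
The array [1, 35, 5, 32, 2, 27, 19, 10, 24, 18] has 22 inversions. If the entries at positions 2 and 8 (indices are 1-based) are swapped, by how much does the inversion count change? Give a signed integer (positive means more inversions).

Positions 2 and 8 hold 35 and 10; after swapping, the array is [1, 10, 5, 32, 2, 27, 19, 35, 24, 18].
Count, for each position, how many later elements it exceeds:
1 → none → 0
10 → 5, 2 → 2
5 → 2 → 1
32 → 2, 27, 19, 24, 18 → 5
2 → none → 0
27 → 19, 24, 18 → 3
19 → 18 → 1
35 → 24, 18 → 2
24 → 18 → 1
18 → none → 0
Sum: 0 + 2 + 1 + 5 + 0 + 3 + 1 + 2 + 1 + 0 = 15
Change: 15 − 22 = -7

-7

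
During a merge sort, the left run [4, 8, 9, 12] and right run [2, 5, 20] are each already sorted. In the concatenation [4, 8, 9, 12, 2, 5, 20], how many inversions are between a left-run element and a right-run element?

7 split inversions

For each element r of the right run, count left-run elements greater than r:
r = 2: 4, 8, 9, 12 → 4
r = 5: 8, 9, 12 → 3
r = 20: none → 0
Cross-inversions: 4 + 3 + 0 = 7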